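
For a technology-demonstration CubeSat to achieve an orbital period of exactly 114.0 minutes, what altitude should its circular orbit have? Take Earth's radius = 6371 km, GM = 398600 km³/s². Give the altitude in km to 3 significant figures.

1420 km

T = 114.0 min = 6840.0 s.
From T = 2π√(a³/μ): a = (μ T²/4π²)^(1/3) = (398600 × 6840.0² / 4π²)^(1/3) = 7788 km.
Altitude h = a − R = 7788 − 6371 = 1417 km.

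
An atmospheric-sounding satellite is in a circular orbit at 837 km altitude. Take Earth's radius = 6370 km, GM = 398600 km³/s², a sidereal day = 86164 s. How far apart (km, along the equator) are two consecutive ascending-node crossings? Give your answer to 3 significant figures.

Semi-major axis a = 6370 + 837 = 7207 km. Period T = 2π√(a³/μ) = 2π√(7207³/398600) = 6089.0 s = 101.48 min.
During one orbit Earth rotates (6089.0 / 86164) × 360° = 25.44°.
At the equator that is 25.44° × (2π·6370/360) km/° = 25.44 × 111.2 = 2828 km.

2830 km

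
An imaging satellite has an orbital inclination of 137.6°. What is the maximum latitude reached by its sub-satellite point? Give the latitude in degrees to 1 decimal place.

42.4°

Retrograde orbit: the ground track reaches ±(180° − i) = ±(180 − 137.6) = ±42.4°.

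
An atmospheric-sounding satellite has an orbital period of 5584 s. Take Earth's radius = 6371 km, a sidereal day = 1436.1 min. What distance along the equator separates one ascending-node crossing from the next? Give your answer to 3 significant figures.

During one orbit Earth rotates (5584.0 / 86166) × 360° = 23.33°.
At the equator that is 23.33° × (2π·6371/360) km/° = 23.33 × 111.2 = 2594 km.

2590 km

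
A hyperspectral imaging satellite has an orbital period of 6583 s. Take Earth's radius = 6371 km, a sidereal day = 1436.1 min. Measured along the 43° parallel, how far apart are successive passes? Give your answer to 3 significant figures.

2240 km

Node shift per orbit = (6583.0/86166) × 360° = 27.50°.
Equatorial spacing = 27.50 × 111.2 km/° = 3058 km.
At 43° latitude, spacing = 3058 × cos(43°) = 2237 km.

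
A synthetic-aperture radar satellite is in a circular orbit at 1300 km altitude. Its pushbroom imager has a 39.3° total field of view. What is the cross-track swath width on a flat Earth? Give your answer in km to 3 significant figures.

Half-angle = 39.3°/2 = 19.65°.
Swath width ≈ 2h·tan(θ/2) = 2 × 1300 × tan(19.65°) = 928.4 km.

928 km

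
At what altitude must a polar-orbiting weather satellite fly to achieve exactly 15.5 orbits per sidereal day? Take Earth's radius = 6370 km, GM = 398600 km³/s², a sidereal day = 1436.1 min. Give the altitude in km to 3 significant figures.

Required period T = 86166 / 15.5 = 5559.1 s.
From T = 2π√(a³/μ): a = (μ T²/4π²)^(1/3) = (398600 × 5559.1² / 4π²)^(1/3) = 6783 km.
Altitude h = a − R = 6783 − 6370 = 413 km.

413 km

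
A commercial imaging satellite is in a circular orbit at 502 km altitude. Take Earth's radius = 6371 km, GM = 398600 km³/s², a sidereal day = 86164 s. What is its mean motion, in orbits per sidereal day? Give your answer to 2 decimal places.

Semi-major axis a = 6371 + 502 = 6873 km. Period T = 2π√(a³/μ) = 2π√(6873³/398600) = 5670.6 s = 94.51 min.
Orbits per sidereal day = 86164 / 5670.6 = 15.195.

15.19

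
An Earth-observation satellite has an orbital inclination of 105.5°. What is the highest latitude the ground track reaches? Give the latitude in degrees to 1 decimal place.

Retrograde orbit: the ground track reaches ±(180° − i) = ±(180 − 105.5) = ±74.5°.

74.5°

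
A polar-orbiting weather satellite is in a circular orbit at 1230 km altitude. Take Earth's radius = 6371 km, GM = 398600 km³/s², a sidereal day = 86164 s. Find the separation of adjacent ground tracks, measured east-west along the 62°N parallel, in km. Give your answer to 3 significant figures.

1440 km

Semi-major axis a = 6371 + 1230 = 7601 km. Period T = 2π√(a³/μ) = 2π√(7601³/398600) = 6595.0 s = 109.92 min.
Node shift per orbit = (6595.0/86164) × 360° = 27.55°.
Equatorial spacing = 27.55 × 111.2 km/° = 3064 km.
At 62° latitude, spacing = 3064 × cos(62°) = 1438 km.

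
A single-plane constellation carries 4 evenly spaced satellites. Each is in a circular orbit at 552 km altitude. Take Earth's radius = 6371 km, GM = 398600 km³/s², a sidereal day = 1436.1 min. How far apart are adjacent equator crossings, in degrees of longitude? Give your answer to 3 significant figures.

5.99°

Semi-major axis a = 6371 + 552 = 6923 km. Period T = 2π√(a³/μ) = 2π√(6923³/398600) = 5732.6 s = 95.54 min.
Single-satellite node shift = (5732.6/86166) × 360° = 23.95°.
With 4 satellites evenly phased, successive equator crossings are 23.95/4 = 5.988° apart.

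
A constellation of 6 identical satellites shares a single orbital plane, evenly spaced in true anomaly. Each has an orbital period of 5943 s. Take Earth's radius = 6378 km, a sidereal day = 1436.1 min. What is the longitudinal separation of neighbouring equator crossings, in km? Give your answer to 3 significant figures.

461 km

Single-satellite node shift = (5943.0/86166) × 360° = 24.83°.
With 6 satellites evenly phased, successive equator crossings are 24.83/6 = 4.138° apart.
That is 4.138 × 111.3 = 461 km at the equator.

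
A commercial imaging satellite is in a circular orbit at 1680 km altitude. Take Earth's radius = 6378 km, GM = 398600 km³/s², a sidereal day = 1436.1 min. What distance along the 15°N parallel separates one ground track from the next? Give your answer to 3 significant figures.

3230 km

Semi-major axis a = 6378 + 1680 = 8058 km. Period T = 2π√(a³/μ) = 2π√(8058³/398600) = 7198.7 s = 119.98 min.
Node shift per orbit = (7198.7/86166) × 360° = 30.08°.
Equatorial spacing = 30.08 × 111.3 km/° = 3348 km.
At 15° latitude, spacing = 3348 × cos(15°) = 3234 km.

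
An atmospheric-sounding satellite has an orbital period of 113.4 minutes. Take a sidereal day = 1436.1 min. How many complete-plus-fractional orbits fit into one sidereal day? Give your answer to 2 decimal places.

12.66

T = 113.4 min = 6804.0 s.
Orbits per sidereal day = 86166 / 6804.0 = 12.664.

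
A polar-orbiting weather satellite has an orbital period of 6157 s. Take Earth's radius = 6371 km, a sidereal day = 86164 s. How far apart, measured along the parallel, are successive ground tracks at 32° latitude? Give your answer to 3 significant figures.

Node shift per orbit = (6157.0/86164) × 360° = 25.72°.
Equatorial spacing = 25.72 × 111.2 km/° = 2860 km.
At 32° latitude, spacing = 2860 × cos(32°) = 2426 km.

2430 km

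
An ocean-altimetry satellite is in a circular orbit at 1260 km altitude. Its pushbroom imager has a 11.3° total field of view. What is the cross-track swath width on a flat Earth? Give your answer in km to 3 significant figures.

249 km

Half-angle = 11.3°/2 = 5.65°.
Swath width ≈ 2h·tan(θ/2) = 2 × 1260 × tan(5.65°) = 249.3 km.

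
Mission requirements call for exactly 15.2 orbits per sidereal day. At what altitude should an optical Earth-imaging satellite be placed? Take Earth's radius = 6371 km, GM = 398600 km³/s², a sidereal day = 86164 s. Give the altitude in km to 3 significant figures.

Required period T = 86164 / 15.2 = 5668.7 s.
From T = 2π√(a³/μ): a = (μ T²/4π²)^(1/3) = (398600 × 5668.7² / 4π²)^(1/3) = 6871 km.
Altitude h = a − R = 6871 − 6371 = 500 km.

500 km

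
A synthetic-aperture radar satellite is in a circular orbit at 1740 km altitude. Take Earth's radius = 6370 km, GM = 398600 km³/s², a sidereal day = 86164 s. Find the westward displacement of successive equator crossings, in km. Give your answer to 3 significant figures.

3380 km

Semi-major axis a = 6370 + 1740 = 8110 km. Period T = 2π√(a³/μ) = 2π√(8110³/398600) = 7268.5 s = 121.14 min.
During one orbit Earth rotates (7268.5 / 86164) × 360° = 30.37°.
At the equator that is 30.37° × (2π·6370/360) km/° = 30.37 × 111.2 = 3376 km.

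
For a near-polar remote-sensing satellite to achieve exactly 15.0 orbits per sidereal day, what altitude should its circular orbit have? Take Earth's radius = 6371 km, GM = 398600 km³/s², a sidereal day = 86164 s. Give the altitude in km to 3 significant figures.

Required period T = 86164 / 15.0 = 5744.3 s.
From T = 2π√(a³/μ): a = (μ T²/4π²)^(1/3) = (398600 × 5744.3² / 4π²)^(1/3) = 6932 km.
Altitude h = a − R = 6932 − 6371 = 561 km.

561 km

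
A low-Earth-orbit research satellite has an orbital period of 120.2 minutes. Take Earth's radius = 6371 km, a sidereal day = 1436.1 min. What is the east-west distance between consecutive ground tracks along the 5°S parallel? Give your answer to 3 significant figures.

3340 km

T = 120.2 min = 7212.0 s.
Node shift per orbit = (7212.0/86166) × 360° = 30.13°.
Equatorial spacing = 30.13 × 111.2 km/° = 3350 km.
At 5° latitude, spacing = 3350 × cos(5°) = 3338 km.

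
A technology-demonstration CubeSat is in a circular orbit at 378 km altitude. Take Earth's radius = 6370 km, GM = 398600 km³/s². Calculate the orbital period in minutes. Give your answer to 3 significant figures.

91.9 min

Semi-major axis a = 6370 + 378 = 6748 km. Period T = 2π√(a³/μ) = 2π√(6748³/398600) = 5516.6 s = 91.94 min.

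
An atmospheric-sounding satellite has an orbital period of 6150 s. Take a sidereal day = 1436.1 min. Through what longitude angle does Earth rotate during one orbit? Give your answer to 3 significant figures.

25.7°

During one orbit Earth rotates (6150.0 / 86166) × 360° = 25.69°.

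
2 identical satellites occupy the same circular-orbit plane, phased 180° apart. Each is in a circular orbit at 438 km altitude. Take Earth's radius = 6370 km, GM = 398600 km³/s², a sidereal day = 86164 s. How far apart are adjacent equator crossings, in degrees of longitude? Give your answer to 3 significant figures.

11.7°

Semi-major axis a = 6370 + 438 = 6808 km. Period T = 2π√(a³/μ) = 2π√(6808³/398600) = 5590.4 s = 93.17 min.
Single-satellite node shift = (5590.4/86164) × 360° = 23.36°.
With 2 satellites evenly phased, successive equator crossings are 23.36/2 = 11.679° apart.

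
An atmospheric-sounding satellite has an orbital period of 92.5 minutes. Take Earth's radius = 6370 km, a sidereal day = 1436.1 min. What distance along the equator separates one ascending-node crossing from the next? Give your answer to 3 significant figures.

T = 92.5 min = 5550.0 s.
During one orbit Earth rotates (5550.0 / 86166) × 360° = 23.19°.
At the equator that is 23.19° × (2π·6370/360) km/° = 23.19 × 111.2 = 2578 km.

2580 km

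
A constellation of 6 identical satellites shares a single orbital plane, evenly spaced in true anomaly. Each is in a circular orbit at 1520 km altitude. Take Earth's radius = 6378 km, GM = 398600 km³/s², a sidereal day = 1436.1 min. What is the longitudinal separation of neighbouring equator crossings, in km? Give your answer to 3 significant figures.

Semi-major axis a = 6378 + 1520 = 7898 km. Period T = 2π√(a³/μ) = 2π√(7898³/398600) = 6985.3 s = 116.42 min.
Single-satellite node shift = (6985.3/86166) × 360° = 29.18°.
With 6 satellites evenly phased, successive equator crossings are 29.18/6 = 4.864° apart.
That is 4.864 × 111.3 = 541 km at the equator.

541 km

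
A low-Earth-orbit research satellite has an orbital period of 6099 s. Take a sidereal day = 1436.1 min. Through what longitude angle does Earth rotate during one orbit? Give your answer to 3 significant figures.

25.5°

During one orbit Earth rotates (6099.0 / 86166) × 360° = 25.48°.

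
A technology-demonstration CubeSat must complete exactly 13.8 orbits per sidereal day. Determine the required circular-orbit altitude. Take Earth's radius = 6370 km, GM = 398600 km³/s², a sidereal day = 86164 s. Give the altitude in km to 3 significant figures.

959 km

Required period T = 86164 / 13.8 = 6243.8 s.
From T = 2π√(a³/μ): a = (μ T²/4π²)^(1/3) = (398600 × 6243.8² / 4π²)^(1/3) = 7329 km.
Altitude h = a − R = 7329 − 6370 = 959 km.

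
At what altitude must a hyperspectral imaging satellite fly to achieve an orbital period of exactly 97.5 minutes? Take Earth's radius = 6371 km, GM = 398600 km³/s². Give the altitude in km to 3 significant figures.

646 km

T = 97.5 min = 5850.0 s.
From T = 2π√(a³/μ): a = (μ T²/4π²)^(1/3) = (398600 × 5850.0² / 4π²)^(1/3) = 7017 km.
Altitude h = a − R = 7017 − 6371 = 646 km.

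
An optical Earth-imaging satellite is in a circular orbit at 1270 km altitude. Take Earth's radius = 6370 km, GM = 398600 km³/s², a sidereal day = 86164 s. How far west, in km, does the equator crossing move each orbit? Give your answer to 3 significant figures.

Semi-major axis a = 6370 + 1270 = 7640 km. Period T = 2π√(a³/μ) = 2π√(7640³/398600) = 6645.9 s = 110.76 min.
During one orbit Earth rotates (6645.9 / 86164) × 360° = 27.77°.
At the equator that is 27.77° × (2π·6370/360) km/° = 27.77 × 111.2 = 3087 km.

3090 km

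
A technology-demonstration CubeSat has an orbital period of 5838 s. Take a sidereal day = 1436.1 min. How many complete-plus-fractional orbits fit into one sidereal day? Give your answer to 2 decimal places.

14.76

Orbits per sidereal day = 86166 / 5838.0 = 14.760.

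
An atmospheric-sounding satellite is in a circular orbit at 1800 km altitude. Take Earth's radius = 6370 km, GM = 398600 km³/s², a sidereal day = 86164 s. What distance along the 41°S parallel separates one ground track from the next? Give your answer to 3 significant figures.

Semi-major axis a = 6370 + 1800 = 8170 km. Period T = 2π√(a³/μ) = 2π√(8170³/398600) = 7349.3 s = 122.49 min.
Node shift per orbit = (7349.3/86164) × 360° = 30.71°.
Equatorial spacing = 30.71 × 111.2 km/° = 3414 km.
At 41° latitude, spacing = 3414 × cos(41°) = 2576 km.

2580 km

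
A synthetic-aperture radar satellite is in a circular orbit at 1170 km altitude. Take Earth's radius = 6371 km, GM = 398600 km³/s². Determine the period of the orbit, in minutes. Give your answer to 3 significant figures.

Semi-major axis a = 6371 + 1170 = 7541 km. Period T = 2π√(a³/μ) = 2π√(7541³/398600) = 6517.1 s = 108.62 min.

109 min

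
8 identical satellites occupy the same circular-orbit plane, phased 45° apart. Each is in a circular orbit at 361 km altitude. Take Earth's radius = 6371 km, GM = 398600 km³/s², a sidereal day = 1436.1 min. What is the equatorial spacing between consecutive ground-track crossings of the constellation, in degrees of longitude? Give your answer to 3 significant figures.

Semi-major axis a = 6371 + 361 = 6732 km. Period T = 2π√(a³/μ) = 2π√(6732³/398600) = 5497.0 s = 91.62 min.
Single-satellite node shift = (5497.0/86166) × 360° = 22.97°.
With 8 satellites evenly phased, successive equator crossings are 22.97/8 = 2.871° apart.

2.87°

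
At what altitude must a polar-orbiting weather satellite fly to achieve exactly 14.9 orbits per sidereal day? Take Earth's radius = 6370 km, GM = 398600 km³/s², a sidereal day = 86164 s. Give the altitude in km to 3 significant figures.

593 km

Required period T = 86164 / 14.9 = 5782.8 s.
From T = 2π√(a³/μ): a = (μ T²/4π²)^(1/3) = (398600 × 5782.8² / 4π²)^(1/3) = 6963 km.
Altitude h = a − R = 6963 − 6370 = 593 km.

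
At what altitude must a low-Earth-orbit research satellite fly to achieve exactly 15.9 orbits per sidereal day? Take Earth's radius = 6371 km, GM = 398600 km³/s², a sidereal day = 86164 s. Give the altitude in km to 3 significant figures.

297 km

Required period T = 86164 / 15.9 = 5419.1 s.
From T = 2π√(a³/μ): a = (μ T²/4π²)^(1/3) = (398600 × 5419.1² / 4π²)^(1/3) = 6668 km.
Altitude h = a − R = 6668 − 6371 = 297 km.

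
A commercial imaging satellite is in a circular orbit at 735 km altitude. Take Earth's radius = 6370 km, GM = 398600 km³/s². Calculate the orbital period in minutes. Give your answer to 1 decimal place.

99.3 min

Semi-major axis a = 6370 + 735 = 7105 km. Period T = 2π√(a³/μ) = 2π√(7105³/398600) = 5960.2 s = 99.34 min.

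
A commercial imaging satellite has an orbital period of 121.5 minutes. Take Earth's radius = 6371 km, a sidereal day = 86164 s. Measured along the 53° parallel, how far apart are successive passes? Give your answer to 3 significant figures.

2040 km

T = 121.5 min = 7290.0 s.
Node shift per orbit = (7290.0/86164) × 360° = 30.46°.
Equatorial spacing = 30.46 × 111.2 km/° = 3387 km.
At 53° latitude, spacing = 3387 × cos(53°) = 2038 km.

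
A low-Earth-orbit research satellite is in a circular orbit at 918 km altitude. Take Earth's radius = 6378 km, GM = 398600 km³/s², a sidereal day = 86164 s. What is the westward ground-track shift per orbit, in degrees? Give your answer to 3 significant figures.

Semi-major axis a = 6378 + 918 = 7296 km. Period T = 2π√(a³/μ) = 2π√(7296³/398600) = 6202.1 s = 103.37 min.
During one orbit Earth rotates (6202.1 / 86164) × 360° = 25.91°.

25.9°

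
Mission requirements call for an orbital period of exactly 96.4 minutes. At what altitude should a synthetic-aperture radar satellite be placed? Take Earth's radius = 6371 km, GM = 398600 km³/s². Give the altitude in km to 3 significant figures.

593 km

T = 96.4 min = 5784.0 s.
From T = 2π√(a³/μ): a = (μ T²/4π²)^(1/3) = (398600 × 5784.0² / 4π²)^(1/3) = 6964 km.
Altitude h = a − R = 6964 − 6371 = 593 km.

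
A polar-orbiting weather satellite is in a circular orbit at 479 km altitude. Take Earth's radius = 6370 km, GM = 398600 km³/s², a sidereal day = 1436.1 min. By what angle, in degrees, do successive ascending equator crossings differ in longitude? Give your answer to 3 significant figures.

23.6°

Semi-major axis a = 6370 + 479 = 6849 km. Period T = 2π√(a³/μ) = 2π√(6849³/398600) = 5640.9 s = 94.02 min.
During one orbit Earth rotates (5640.9 / 86166) × 360° = 23.57°.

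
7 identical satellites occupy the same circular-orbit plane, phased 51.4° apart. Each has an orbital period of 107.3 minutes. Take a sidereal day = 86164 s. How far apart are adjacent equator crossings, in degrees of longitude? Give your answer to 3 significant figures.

3.84°

T = 107.3 min = 6438.0 s.
Single-satellite node shift = (6438.0/86164) × 360° = 26.90°.
With 7 satellites evenly phased, successive equator crossings are 26.90/7 = 3.843° apart.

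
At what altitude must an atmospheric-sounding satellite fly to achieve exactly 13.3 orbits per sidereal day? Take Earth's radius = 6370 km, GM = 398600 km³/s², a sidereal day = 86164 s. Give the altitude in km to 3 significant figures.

Required period T = 86164 / 13.3 = 6478.5 s.
From T = 2π√(a³/μ): a = (μ T²/4π²)^(1/3) = (398600 × 6478.5² / 4π²)^(1/3) = 7511 km.
Altitude h = a − R = 7511 − 6370 = 1141 km.

1140 km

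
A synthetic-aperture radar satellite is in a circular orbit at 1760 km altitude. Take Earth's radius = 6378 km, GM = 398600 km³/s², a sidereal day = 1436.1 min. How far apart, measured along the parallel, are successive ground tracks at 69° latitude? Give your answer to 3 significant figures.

1220 km

Semi-major axis a = 6378 + 1760 = 8138 km. Period T = 2π√(a³/μ) = 2π√(8138³/398600) = 7306.1 s = 121.77 min.
Node shift per orbit = (7306.1/86166) × 360° = 30.52°.
Equatorial spacing = 30.52 × 111.3 km/° = 3398 km.
At 69° latitude, spacing = 3398 × cos(69°) = 1218 km.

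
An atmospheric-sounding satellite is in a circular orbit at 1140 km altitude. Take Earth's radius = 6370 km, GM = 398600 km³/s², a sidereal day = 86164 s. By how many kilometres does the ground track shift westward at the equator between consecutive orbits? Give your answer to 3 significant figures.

3010 km

Semi-major axis a = 6370 + 1140 = 7510 km. Period T = 2π√(a³/μ) = 2π√(7510³/398600) = 6477.0 s = 107.95 min.
During one orbit Earth rotates (6477.0 / 86164) × 360° = 27.06°.
At the equator that is 27.06° × (2π·6370/360) km/° = 27.06 × 111.2 = 3009 km.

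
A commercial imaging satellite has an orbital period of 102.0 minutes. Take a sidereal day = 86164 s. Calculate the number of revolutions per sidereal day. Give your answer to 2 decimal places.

14.08

T = 102.0 min = 6120.0 s.
Orbits per sidereal day = 86164 / 6120.0 = 14.079.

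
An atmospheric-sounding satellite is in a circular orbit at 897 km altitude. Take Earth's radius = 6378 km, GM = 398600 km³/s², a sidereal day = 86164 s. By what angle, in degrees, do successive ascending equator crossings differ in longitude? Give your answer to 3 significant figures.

25.8°

Semi-major axis a = 6378 + 897 = 7275 km. Period T = 2π√(a³/μ) = 2π√(7275³/398600) = 6175.3 s = 102.92 min.
During one orbit Earth rotates (6175.3 / 86164) × 360° = 25.80°.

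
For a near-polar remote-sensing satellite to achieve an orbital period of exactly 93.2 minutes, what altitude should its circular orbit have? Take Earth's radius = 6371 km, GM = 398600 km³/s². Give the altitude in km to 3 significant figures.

438 km

T = 93.2 min = 5592.0 s.
From T = 2π√(a³/μ): a = (μ T²/4π²)^(1/3) = (398600 × 5592.0² / 4π²)^(1/3) = 6809 km.
Altitude h = a − R = 6809 − 6371 = 438 km.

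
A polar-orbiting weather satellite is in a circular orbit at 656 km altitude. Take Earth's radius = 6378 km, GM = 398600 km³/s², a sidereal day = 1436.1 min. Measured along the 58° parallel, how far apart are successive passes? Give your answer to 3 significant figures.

Semi-major axis a = 6378 + 656 = 7034 km. Period T = 2π√(a³/μ) = 2π√(7034³/398600) = 5871.0 s = 97.85 min.
Node shift per orbit = (5871.0/86166) × 360° = 24.53°.
Equatorial spacing = 24.53 × 111.3 km/° = 2731 km.
At 58° latitude, spacing = 2731 × cos(58°) = 1447 km.

1450 km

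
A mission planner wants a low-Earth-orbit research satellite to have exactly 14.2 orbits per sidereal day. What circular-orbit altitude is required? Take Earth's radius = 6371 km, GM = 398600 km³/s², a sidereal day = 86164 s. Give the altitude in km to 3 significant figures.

Required period T = 86164 / 14.2 = 6067.9 s.
From T = 2π√(a³/μ): a = (μ T²/4π²)^(1/3) = (398600 × 6067.9² / 4π²)^(1/3) = 7190 km.
Altitude h = a − R = 7190 − 6371 = 819 km.

819 km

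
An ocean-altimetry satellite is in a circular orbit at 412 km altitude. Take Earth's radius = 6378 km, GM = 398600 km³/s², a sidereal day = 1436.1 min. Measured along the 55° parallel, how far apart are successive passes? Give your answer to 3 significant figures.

Semi-major axis a = 6378 + 412 = 6790 km. Period T = 2π√(a³/μ) = 2π√(6790³/398600) = 5568.2 s = 92.80 min.
Node shift per orbit = (5568.2/86166) × 360° = 23.26°.
Equatorial spacing = 23.26 × 111.3 km/° = 2590 km.
At 55° latitude, spacing = 2590 × cos(55°) = 1485 km.

1490 km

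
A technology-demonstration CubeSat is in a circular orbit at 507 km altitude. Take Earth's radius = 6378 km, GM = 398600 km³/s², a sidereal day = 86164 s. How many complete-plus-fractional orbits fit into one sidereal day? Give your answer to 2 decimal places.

15.16

Semi-major axis a = 6378 + 507 = 6885 km. Period T = 2π√(a³/μ) = 2π√(6885³/398600) = 5685.5 s = 94.76 min.
Orbits per sidereal day = 86164 / 5685.5 = 15.155.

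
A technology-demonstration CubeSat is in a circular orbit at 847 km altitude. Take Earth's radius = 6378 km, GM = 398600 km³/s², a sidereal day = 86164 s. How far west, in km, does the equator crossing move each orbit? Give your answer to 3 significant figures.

Semi-major axis a = 6378 + 847 = 7225 km. Period T = 2π√(a³/μ) = 2π√(7225³/398600) = 6111.8 s = 101.86 min.
During one orbit Earth rotates (6111.8 / 86164) × 360° = 25.54°.
At the equator that is 25.54° × (2π·6378/360) km/° = 25.54 × 111.3 = 2843 km.

2840 km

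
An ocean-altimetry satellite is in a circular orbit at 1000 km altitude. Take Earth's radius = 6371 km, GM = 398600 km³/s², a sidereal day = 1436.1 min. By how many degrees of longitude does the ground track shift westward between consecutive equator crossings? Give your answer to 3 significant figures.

Semi-major axis a = 6371 + 1000 = 7371 km. Period T = 2π√(a³/μ) = 2π√(7371³/398600) = 6298.0 s = 104.97 min.
During one orbit Earth rotates (6298.0 / 86166) × 360° = 26.31°.

26.3°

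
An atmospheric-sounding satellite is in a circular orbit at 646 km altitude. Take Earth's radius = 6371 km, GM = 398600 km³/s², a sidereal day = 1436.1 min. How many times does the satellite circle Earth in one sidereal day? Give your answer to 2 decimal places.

14.73

Semi-major axis a = 6371 + 646 = 7017 km. Period T = 2π√(a³/μ) = 2π√(7017³/398600) = 5849.8 s = 97.50 min.
Orbits per sidereal day = 86166 / 5849.8 = 14.730.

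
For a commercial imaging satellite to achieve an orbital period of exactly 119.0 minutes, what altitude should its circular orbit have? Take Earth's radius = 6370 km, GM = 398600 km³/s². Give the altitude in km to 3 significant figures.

T = 119.0 min = 7140.0 s.
From T = 2π√(a³/μ): a = (μ T²/4π²)^(1/3) = (398600 × 7140.0² / 4π²)^(1/3) = 8014 km.
Altitude h = a − R = 8014 − 6370 = 1644 km.

1640 km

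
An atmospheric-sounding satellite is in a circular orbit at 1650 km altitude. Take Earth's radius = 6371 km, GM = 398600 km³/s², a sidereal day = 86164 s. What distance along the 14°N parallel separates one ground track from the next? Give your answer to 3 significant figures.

3220 km

Semi-major axis a = 6371 + 1650 = 8021 km. Period T = 2π√(a³/μ) = 2π√(8021³/398600) = 7149.1 s = 119.15 min.
Node shift per orbit = (7149.1/86164) × 360° = 29.87°.
Equatorial spacing = 29.87 × 111.2 km/° = 3321 km.
At 14° latitude, spacing = 3321 × cos(14°) = 3223 km.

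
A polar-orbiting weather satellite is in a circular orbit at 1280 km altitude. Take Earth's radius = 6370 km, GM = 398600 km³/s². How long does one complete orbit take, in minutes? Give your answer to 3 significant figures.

111 min

Semi-major axis a = 6370 + 1280 = 7650 km. Period T = 2π√(a³/μ) = 2π√(7650³/398600) = 6658.9 s = 110.98 min.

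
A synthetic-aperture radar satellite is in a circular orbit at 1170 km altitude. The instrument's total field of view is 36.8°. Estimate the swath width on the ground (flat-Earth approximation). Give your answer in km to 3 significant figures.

Half-angle = 36.8°/2 = 18.4°.
Swath width ≈ 2h·tan(θ/2) = 2 × 1170 × tan(18.4°) = 778.4 km.

778 km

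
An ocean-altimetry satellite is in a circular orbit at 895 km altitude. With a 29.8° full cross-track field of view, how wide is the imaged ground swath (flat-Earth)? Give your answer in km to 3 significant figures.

Half-angle = 29.8°/2 = 14.9°.
Swath width ≈ 2h·tan(θ/2) = 2 × 895 × tan(14.9°) = 476.3 km.

476 km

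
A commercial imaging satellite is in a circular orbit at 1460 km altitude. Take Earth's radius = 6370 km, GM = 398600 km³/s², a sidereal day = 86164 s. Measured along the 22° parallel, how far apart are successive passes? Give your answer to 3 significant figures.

Semi-major axis a = 6370 + 1460 = 7830 km. Period T = 2π√(a³/μ) = 2π√(7830³/398600) = 6895.3 s = 114.92 min.
Node shift per orbit = (6895.3/86164) × 360° = 28.81°.
Equatorial spacing = 28.81 × 111.2 km/° = 3203 km.
At 22° latitude, spacing = 3203 × cos(22°) = 2970 km.

2970 km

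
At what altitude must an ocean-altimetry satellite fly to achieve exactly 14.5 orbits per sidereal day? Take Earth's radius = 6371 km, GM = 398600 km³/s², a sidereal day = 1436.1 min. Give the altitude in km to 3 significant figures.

Required period T = 86166 / 14.5 = 5942.5 s.
From T = 2π√(a³/μ): a = (μ T²/4π²)^(1/3) = (398600 × 5942.5² / 4π²)^(1/3) = 7091 km.
Altitude h = a − R = 7091 − 6371 = 720 km.

720 km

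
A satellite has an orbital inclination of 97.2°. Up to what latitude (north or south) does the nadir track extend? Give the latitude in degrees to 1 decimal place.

Retrograde orbit: the ground track reaches ±(180° − i) = ±(180 − 97.2) = ±82.8°.

82.8°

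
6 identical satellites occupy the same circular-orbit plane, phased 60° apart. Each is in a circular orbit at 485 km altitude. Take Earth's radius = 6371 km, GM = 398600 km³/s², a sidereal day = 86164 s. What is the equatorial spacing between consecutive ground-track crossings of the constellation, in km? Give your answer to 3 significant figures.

Semi-major axis a = 6371 + 485 = 6856 km. Period T = 2π√(a³/μ) = 2π√(6856³/398600) = 5649.6 s = 94.16 min.
Single-satellite node shift = (5649.6/86164) × 360° = 23.60°.
With 6 satellites evenly phased, successive equator crossings are 23.60/6 = 3.934° apart.
That is 3.934 × 111.2 = 437 km at the equator.

437 km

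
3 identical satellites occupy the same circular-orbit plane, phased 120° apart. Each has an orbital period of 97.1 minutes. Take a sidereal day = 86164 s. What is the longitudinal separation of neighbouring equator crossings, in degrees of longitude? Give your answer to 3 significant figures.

T = 97.1 min = 5826.0 s.
Single-satellite node shift = (5826.0/86164) × 360° = 24.34°.
With 3 satellites evenly phased, successive equator crossings are 24.34/3 = 8.114° apart.

8.11°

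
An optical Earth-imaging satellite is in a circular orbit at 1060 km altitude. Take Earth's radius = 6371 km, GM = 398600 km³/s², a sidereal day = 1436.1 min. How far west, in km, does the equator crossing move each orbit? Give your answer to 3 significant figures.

2960 km

Semi-major axis a = 6371 + 1060 = 7431 km. Period T = 2π√(a³/μ) = 2π√(7431³/398600) = 6375.0 s = 106.25 min.
During one orbit Earth rotates (6375.0 / 86166) × 360° = 26.63°.
At the equator that is 26.63° × (2π·6371/360) km/° = 26.63 × 111.2 = 2962 km.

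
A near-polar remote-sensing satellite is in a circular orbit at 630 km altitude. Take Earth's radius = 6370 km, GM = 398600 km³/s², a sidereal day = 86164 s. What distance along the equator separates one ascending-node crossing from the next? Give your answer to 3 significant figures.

Semi-major axis a = 6370 + 630 = 7000 km. Period T = 2π√(a³/μ) = 2π√(7000³/398600) = 5828.5 s = 97.14 min.
During one orbit Earth rotates (5828.5 / 86164) × 360° = 24.35°.
At the equator that is 24.35° × (2π·6370/360) km/° = 24.35 × 111.2 = 2707 km.

2710 km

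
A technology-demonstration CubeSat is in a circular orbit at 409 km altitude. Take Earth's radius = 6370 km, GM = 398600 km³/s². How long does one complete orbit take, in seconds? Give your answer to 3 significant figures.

Semi-major axis a = 6370 + 409 = 6779 km. Period T = 2π√(a³/μ) = 2π√(6779³/398600) = 5554.7 s = 92.58 min.

5550 seconds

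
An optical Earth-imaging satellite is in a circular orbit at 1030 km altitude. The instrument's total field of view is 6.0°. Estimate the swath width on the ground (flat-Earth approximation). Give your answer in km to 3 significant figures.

Half-angle = 6.0°/2 = 3°.
Swath width ≈ 2h·tan(θ/2) = 2 × 1030 × tan(3°) = 108.0 km.

108 km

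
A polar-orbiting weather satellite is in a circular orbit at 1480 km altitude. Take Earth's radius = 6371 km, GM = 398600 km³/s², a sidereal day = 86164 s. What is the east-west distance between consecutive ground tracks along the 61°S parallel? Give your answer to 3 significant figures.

1560 km

Semi-major axis a = 6371 + 1480 = 7851 km. Period T = 2π√(a³/μ) = 2π√(7851³/398600) = 6923.1 s = 115.38 min.
Node shift per orbit = (6923.1/86164) × 360° = 28.93°.
Equatorial spacing = 28.93 × 111.2 km/° = 3216 km.
At 61° latitude, spacing = 3216 × cos(61°) = 1559 km.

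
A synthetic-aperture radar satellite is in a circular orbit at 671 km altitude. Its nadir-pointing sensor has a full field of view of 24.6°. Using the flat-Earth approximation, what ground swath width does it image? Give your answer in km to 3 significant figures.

293 km

Half-angle = 24.6°/2 = 12.3°.
Swath width ≈ 2h·tan(θ/2) = 2 × 671 × tan(12.3°) = 292.6 km.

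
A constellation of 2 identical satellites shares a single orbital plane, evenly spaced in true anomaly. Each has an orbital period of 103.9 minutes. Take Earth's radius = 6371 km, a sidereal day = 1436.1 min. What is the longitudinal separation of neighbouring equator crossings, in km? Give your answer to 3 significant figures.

T = 103.9 min = 6234.0 s.
Single-satellite node shift = (6234.0/86166) × 360° = 26.05°.
With 2 satellites evenly phased, successive equator crossings are 26.05/2 = 13.023° apart.
That is 13.023 × 111.2 = 1448 km at the equator.

1450 km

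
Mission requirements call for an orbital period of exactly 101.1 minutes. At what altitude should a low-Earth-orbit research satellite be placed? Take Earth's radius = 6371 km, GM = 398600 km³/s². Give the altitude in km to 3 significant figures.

T = 101.1 min = 6066.0 s.
From T = 2π√(a³/μ): a = (μ T²/4π²)^(1/3) = (398600 × 6066.0² / 4π²)^(1/3) = 7189 km.
Altitude h = a − R = 7189 − 6371 = 818 km.

818 km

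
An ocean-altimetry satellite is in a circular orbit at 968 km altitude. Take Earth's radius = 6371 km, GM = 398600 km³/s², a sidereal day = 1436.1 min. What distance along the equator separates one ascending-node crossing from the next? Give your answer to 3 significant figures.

2910 km

Semi-major axis a = 6371 + 968 = 7339 km. Period T = 2π√(a³/μ) = 2π√(7339³/398600) = 6257.0 s = 104.28 min.
During one orbit Earth rotates (6257.0 / 86166) × 360° = 26.14°.
At the equator that is 26.14° × (2π·6371/360) km/° = 26.14 × 111.2 = 2907 km.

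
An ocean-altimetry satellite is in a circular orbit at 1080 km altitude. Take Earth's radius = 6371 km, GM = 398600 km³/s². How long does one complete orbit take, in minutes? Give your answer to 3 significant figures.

Semi-major axis a = 6371 + 1080 = 7451 km. Period T = 2π√(a³/μ) = 2π√(7451³/398600) = 6400.8 s = 106.68 min.

107 min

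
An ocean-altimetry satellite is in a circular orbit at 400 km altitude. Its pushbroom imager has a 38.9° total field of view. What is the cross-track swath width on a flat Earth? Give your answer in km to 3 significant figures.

283 km

Half-angle = 38.9°/2 = 19.45°.
Swath width ≈ 2h·tan(θ/2) = 2 × 400 × tan(19.45°) = 282.5 km.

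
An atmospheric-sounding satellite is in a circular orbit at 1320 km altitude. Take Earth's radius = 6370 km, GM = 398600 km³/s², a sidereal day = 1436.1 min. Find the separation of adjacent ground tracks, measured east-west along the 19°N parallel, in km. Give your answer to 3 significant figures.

Semi-major axis a = 6370 + 1320 = 7690 km. Period T = 2π√(a³/μ) = 2π√(7690³/398600) = 6711.2 s = 111.85 min.
Node shift per orbit = (6711.2/86166) × 360° = 28.04°.
Equatorial spacing = 28.04 × 111.2 km/° = 3117 km.
At 19° latitude, spacing = 3117 × cos(19°) = 2948 km.

2950 km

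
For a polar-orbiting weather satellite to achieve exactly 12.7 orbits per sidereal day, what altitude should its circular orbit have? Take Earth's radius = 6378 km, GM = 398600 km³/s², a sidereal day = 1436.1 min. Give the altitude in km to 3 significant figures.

Required period T = 86166 / 12.7 = 6784.7 s.
From T = 2π√(a³/μ): a = (μ T²/4π²)^(1/3) = (398600 × 6784.7² / 4π²)^(1/3) = 7746 km.
Altitude h = a − R = 7746 − 6378 = 1368 km.

1370 km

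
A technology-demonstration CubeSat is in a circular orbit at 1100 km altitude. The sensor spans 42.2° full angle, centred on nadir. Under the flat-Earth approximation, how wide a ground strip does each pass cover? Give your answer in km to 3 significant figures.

849 km

Half-angle = 42.2°/2 = 21.1°.
Swath width ≈ 2h·tan(θ/2) = 2 × 1100 × tan(21.1°) = 848.9 km.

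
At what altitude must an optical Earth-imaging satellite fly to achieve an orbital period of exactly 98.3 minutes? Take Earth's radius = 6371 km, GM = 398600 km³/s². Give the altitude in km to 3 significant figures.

T = 98.3 min = 5898.0 s.
From T = 2π√(a³/μ): a = (μ T²/4π²)^(1/3) = (398600 × 5898.0² / 4π²)^(1/3) = 7056 km.
Altitude h = a − R = 7056 − 6371 = 685 km.

685 km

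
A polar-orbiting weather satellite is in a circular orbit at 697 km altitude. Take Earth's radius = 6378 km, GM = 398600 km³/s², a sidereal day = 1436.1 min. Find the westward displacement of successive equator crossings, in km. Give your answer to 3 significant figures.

2750 km

Semi-major axis a = 6378 + 697 = 7075 km. Period T = 2π√(a³/μ) = 2π√(7075³/398600) = 5922.4 s = 98.71 min.
During one orbit Earth rotates (5922.4 / 86166) × 360° = 24.74°.
At the equator that is 24.74° × (2π·6378/360) km/° = 24.74 × 111.3 = 2754 km.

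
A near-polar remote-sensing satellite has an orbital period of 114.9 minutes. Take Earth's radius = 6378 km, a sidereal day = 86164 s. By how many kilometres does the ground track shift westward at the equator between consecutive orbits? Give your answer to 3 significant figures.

3210 km

T = 114.9 min = 6894.0 s.
During one orbit Earth rotates (6894.0 / 86164) × 360° = 28.80°.
At the equator that is 28.80° × (2π·6378/360) km/° = 28.80 × 111.3 = 3206 km.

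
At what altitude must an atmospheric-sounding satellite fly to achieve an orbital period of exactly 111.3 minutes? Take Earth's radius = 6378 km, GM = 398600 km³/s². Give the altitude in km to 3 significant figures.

T = 111.3 min = 6678.0 s.
From T = 2π√(a³/μ): a = (μ T²/4π²)^(1/3) = (398600 × 6678.0² / 4π²)^(1/3) = 7665 km.
Altitude h = a − R = 7665 − 6378 = 1287 km.

1290 km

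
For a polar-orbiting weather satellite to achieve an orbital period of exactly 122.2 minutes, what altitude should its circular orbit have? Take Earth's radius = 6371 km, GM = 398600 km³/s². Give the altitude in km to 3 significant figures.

1790 km

T = 122.2 min = 7332.0 s.
From T = 2π√(a³/μ): a = (μ T²/4π²)^(1/3) = (398600 × 7332.0² / 4π²)^(1/3) = 8157 km.
Altitude h = a − R = 8157 − 6371 = 1786 km.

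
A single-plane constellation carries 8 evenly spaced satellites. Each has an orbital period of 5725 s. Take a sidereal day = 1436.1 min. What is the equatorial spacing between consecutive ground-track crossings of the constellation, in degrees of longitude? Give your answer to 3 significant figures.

2.99°

Single-satellite node shift = (5725.0/86166) × 360° = 23.92°.
With 8 satellites evenly phased, successive equator crossings are 23.92/8 = 2.990° apart.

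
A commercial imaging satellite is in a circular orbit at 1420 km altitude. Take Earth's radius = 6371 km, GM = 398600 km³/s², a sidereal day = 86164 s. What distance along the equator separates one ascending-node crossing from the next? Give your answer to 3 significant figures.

3180 km

Semi-major axis a = 6371 + 1420 = 7791 km. Period T = 2π√(a³/μ) = 2π√(7791³/398600) = 6843.9 s = 114.06 min.
During one orbit Earth rotates (6843.9 / 86164) × 360° = 28.59°.
At the equator that is 28.59° × (2π·6371/360) km/° = 28.59 × 111.2 = 3180 km.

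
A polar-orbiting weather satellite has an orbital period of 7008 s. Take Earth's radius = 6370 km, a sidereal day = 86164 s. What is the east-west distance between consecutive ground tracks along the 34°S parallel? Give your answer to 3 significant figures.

2700 km

Node shift per orbit = (7008.0/86164) × 360° = 29.28°.
Equatorial spacing = 29.28 × 111.2 km/° = 3255 km.
At 34° latitude, spacing = 3255 × cos(34°) = 2699 km.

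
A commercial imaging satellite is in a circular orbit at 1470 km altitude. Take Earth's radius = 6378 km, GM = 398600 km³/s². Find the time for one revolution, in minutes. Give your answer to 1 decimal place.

115.3 min

Semi-major axis a = 6378 + 1470 = 7848 km. Period T = 2π√(a³/μ) = 2π√(7848³/398600) = 6919.1 s = 115.32 min.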